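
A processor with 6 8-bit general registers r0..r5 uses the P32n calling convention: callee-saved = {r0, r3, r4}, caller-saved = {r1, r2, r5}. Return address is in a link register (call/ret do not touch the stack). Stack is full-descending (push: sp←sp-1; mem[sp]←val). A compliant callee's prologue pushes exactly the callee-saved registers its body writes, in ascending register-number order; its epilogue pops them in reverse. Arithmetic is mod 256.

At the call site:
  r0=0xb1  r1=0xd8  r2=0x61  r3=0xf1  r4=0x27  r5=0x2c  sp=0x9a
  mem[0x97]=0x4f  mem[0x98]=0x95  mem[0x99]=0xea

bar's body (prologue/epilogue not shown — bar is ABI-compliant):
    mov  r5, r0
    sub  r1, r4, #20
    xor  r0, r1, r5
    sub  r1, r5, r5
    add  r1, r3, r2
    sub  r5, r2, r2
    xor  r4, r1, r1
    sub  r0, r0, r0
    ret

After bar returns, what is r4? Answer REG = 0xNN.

prologue: push r0 → mem[0x99]=0xb1, sp=0x99
prologue: push r4 → mem[0x98]=0x27, sp=0x98
body[0] mov  r5, r0 → r5=0xb1
body[1] sub  r1, r4, #20 → r1=0x13
body[2] xor  r0, r1, r5 → r0=0xa2
body[3] sub  r1, r5, r5 → r1=0x00
body[4] add  r1, r3, r2 → r1=0x52
body[5] sub  r5, r2, r2 → r5=0x00
body[6] xor  r4, r1, r1 → r4=0x00
body[7] sub  r0, r0, r0 → r0=0x00
epilogue: pop r4=0x27, sp=0x99
epilogue: pop r0=0xb1, sp=0x9a
r4 is callee-saved → restored

REG = 0x27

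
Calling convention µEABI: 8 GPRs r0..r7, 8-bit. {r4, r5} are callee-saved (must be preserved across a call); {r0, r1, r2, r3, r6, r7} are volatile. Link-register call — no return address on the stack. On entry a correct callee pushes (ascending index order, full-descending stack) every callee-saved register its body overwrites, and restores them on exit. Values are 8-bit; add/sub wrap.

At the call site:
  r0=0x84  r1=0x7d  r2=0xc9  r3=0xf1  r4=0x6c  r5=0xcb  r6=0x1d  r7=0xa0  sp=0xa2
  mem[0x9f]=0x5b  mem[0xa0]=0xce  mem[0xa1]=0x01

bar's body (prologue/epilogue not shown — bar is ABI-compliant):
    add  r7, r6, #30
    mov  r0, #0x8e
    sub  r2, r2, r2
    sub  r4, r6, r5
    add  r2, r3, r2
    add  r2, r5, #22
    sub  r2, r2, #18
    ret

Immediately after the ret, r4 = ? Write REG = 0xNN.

prologue: push r4 -> mem[0xa1]=0x6c, sp=0xa1
body[0] add  r7, r6, #30 -> r7=0x3b
body[1] mov  r0, #0x8e -> r0=0x8e
body[2] sub  r2, r2, r2 -> r2=0x00
body[3] sub  r4, r6, r5 -> r4=0x52
body[4] add  r2, r3, r2 -> r2=0xf1
body[5] add  r2, r5, #22 -> r2=0xe1
body[6] sub  r2, r2, #18 -> r2=0xcf
epilogue: pop r4=0x6c, sp=0xa2
r4 is callee-saved -> restored

REG = 0x6c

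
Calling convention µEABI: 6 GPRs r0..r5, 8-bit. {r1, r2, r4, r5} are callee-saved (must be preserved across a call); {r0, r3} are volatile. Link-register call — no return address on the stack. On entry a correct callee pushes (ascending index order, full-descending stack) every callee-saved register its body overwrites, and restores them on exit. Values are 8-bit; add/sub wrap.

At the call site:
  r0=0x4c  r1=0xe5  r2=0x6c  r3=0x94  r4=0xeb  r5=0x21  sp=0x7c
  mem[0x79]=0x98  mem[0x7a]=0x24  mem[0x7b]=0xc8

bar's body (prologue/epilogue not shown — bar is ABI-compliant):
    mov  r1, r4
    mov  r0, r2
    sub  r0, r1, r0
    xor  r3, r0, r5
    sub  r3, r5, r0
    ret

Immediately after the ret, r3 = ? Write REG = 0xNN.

REG = 0xa2

prologue: push r1 → mem[0x7b]=0xe5, sp=0x7b
body[0] mov  r1, r4 → r1=0xeb
body[1] mov  r0, r2 → r0=0x6c
body[2] sub  r0, r1, r0 → r0=0x7f
body[3] xor  r3, r0, r5 → r3=0x5e
body[4] sub  r3, r5, r0 → r3=0xa2
epilogue: pop r1=0xe5, sp=0x7c
r3 is caller-saved → body value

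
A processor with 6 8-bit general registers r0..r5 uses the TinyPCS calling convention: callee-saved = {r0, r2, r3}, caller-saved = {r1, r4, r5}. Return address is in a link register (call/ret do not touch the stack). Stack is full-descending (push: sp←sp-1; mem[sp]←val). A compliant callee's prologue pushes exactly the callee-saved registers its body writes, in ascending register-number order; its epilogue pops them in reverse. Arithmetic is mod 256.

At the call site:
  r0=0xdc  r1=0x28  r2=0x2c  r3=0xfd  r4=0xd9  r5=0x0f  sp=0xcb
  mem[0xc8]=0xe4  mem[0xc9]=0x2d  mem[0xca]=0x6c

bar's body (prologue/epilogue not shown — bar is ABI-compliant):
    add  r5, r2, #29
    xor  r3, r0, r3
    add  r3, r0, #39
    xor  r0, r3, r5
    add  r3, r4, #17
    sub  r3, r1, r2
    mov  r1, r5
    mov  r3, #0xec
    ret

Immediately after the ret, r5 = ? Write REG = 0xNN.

prologue: push r0 -> mem[0xca]=0xdc, sp=0xca
prologue: push r3 -> mem[0xc9]=0xfd, sp=0xc9
body[0] add  r5, r2, #29 -> r5=0x49
body[1] xor  r3, r0, r3 -> r3=0x21
body[2] add  r3, r0, #39 -> r3=0x03
body[3] xor  r0, r3, r5 -> r0=0x4a
body[4] add  r3, r4, #17 -> r3=0xea
body[5] sub  r3, r1, r2 -> r3=0xfc
body[6] mov  r1, r5 -> r1=0x49
body[7] mov  r3, #0xec -> r3=0xec
epilogue: pop r3=0xfd, sp=0xca
epilogue: pop r0=0xdc, sp=0xcb
r5 is caller-saved -> body value

REG = 0x49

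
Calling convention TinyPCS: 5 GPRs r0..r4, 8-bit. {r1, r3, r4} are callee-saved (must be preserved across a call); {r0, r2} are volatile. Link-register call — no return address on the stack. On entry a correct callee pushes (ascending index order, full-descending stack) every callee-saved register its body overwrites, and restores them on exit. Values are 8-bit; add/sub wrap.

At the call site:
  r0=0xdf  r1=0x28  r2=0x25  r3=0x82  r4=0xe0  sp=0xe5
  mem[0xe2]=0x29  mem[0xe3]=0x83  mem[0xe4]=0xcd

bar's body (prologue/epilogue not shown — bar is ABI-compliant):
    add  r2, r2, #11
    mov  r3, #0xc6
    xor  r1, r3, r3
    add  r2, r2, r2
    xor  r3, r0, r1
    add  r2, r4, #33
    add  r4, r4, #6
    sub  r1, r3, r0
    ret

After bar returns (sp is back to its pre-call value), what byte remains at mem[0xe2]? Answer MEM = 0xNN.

MEM = 0xe0

prologue: push r1 → mem[0xe4]=0x28, sp=0xe4
prologue: push r3 → mem[0xe3]=0x82, sp=0xe3
prologue: push r4 → mem[0xe2]=0xe0, sp=0xe2
body[0] add  r2, r2, #11 → r2=0x30
body[1] mov  r3, #0xc6 → r3=0xc6
body[2] xor  r1, r3, r3 → r1=0x00
body[3] add  r2, r2, r2 → r2=0x60
body[4] xor  r3, r0, r1 → r3=0xdf
body[5] add  r2, r4, #33 → r2=0x01
body[6] add  r4, r4, #6 → r4=0xe6
body[7] sub  r1, r3, r0 → r1=0x00
epilogue: pop r4=0xe0, sp=0xe3
epilogue: pop r3=0x82, sp=0xe4
epilogue: pop r1=0x28, sp=0xe5
prologue pushed ['r1', 'r3', 'r4'] at ['0xe4', '0xe3', '0xe2']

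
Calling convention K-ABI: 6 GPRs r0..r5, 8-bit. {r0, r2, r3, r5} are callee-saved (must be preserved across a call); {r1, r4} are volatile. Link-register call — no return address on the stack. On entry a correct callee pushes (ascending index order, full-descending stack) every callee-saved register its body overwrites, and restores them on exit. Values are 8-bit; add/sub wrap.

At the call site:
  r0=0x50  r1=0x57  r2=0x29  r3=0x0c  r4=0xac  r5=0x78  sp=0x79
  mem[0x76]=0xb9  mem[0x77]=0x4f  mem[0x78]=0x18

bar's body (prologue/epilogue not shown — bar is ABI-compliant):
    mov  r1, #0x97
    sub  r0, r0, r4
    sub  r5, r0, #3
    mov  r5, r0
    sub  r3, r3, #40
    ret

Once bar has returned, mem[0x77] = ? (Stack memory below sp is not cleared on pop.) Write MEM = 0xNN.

MEM = 0x0c

prologue: push r0 -> mem[0x78]=0x50, sp=0x78
prologue: push r3 -> mem[0x77]=0x0c, sp=0x77
prologue: push r5 -> mem[0x76]=0x78, sp=0x76
body[0] mov  r1, #0x97 -> r1=0x97
body[1] sub  r0, r0, r4 -> r0=0xa4
body[2] sub  r5, r0, #3 -> r5=0xa1
body[3] mov  r5, r0 -> r5=0xa4
body[4] sub  r3, r3, #40 -> r3=0xe4
epilogue: pop r5=0x78, sp=0x77
epilogue: pop r3=0x0c, sp=0x78
epilogue: pop r0=0x50, sp=0x79
prologue pushed ['r0', 'r3', 'r5'] at ['0x78', '0x77', '0x76']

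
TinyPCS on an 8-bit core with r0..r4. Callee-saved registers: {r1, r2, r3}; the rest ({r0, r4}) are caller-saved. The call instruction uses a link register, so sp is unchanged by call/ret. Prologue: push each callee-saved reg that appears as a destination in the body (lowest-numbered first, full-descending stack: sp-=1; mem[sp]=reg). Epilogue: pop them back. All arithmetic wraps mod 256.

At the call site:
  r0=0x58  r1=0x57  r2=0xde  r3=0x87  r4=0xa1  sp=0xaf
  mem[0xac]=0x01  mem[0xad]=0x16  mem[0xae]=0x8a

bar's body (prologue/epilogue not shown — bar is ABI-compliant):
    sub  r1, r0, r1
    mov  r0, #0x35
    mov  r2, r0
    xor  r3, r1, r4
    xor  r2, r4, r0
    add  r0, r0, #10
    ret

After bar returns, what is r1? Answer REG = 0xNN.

REG = 0x57

prologue: push r1 -> mem[0xae]=0x57, sp=0xae
prologue: push r2 -> mem[0xad]=0xde, sp=0xad
prologue: push r3 -> mem[0xac]=0x87, sp=0xac
body[0] sub  r1, r0, r1 -> r1=0x01
body[1] mov  r0, #0x35 -> r0=0x35
body[2] mov  r2, r0 -> r2=0x35
body[3] xor  r3, r1, r4 -> r3=0xa0
body[4] xor  r2, r4, r0 -> r2=0x94
body[5] add  r0, r0, #10 -> r0=0x3f
epilogue: pop r3=0x87, sp=0xad
epilogue: pop r2=0xde, sp=0xae
epilogue: pop r1=0x57, sp=0xaf
r1 is callee-saved -> restored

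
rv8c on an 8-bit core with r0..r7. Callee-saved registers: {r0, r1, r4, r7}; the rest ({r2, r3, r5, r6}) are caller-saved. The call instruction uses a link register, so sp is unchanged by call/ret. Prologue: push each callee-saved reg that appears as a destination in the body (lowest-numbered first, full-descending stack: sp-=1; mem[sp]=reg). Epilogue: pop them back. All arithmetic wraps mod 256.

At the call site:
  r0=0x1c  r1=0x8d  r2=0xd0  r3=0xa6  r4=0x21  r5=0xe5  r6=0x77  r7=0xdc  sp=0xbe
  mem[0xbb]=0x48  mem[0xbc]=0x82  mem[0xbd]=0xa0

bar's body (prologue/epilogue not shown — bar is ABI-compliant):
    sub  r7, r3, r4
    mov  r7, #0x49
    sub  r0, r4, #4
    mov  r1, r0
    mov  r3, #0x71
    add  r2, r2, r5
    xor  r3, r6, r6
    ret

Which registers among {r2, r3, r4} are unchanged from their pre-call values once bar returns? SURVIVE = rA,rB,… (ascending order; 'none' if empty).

prologue: push r0 → mem[0xbd]=0x1c, sp=0xbd
prologue: push r1 → mem[0xbc]=0x8d, sp=0xbc
prologue: push r7 → mem[0xbb]=0xdc, sp=0xbb
body[0] sub  r7, r3, r4 → r7=0x85
body[1] mov  r7, #0x49 → r7=0x49
body[2] sub  r0, r4, #4 → r0=0x1d
body[3] mov  r1, r0 → r1=0x1d
body[4] mov  r3, #0x71 → r3=0x71
body[5] add  r2, r2, r5 → r2=0xb5
body[6] xor  r3, r6, r6 → r3=0x00
epilogue: pop r7=0xdc, sp=0xbc
epilogue: pop r1=0x8d, sp=0xbd
epilogue: pop r0=0x1c, sp=0xbe
r2: caller-saved, written=True
r3: caller-saved, written=True
r4: callee-saved, written=False

SURVIVE = r4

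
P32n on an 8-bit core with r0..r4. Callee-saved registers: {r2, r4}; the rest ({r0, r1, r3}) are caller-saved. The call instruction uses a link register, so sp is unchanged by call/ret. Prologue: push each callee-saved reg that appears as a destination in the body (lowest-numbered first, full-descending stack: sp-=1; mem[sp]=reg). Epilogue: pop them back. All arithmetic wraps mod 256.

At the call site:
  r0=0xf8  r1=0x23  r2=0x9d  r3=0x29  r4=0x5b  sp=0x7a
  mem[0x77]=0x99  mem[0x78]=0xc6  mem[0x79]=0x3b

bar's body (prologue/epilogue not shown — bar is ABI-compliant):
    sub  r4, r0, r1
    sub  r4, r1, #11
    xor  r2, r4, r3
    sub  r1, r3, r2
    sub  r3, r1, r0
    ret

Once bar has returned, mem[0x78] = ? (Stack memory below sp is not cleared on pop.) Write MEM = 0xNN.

prologue: push r2 → mem[0x79]=0x9d, sp=0x79
prologue: push r4 → mem[0x78]=0x5b, sp=0x78
body[0] sub  r4, r0, r1 → r4=0xd5
body[1] sub  r4, r1, #11 → r4=0x18
body[2] xor  r2, r4, r3 → r2=0x31
body[3] sub  r1, r3, r2 → r1=0xf8
body[4] sub  r3, r1, r0 → r3=0x00
epilogue: pop r4=0x5b, sp=0x79
epilogue: pop r2=0x9d, sp=0x7a
prologue pushed ['r2', 'r4'] at ['0x79', '0x78']

MEM = 0x5b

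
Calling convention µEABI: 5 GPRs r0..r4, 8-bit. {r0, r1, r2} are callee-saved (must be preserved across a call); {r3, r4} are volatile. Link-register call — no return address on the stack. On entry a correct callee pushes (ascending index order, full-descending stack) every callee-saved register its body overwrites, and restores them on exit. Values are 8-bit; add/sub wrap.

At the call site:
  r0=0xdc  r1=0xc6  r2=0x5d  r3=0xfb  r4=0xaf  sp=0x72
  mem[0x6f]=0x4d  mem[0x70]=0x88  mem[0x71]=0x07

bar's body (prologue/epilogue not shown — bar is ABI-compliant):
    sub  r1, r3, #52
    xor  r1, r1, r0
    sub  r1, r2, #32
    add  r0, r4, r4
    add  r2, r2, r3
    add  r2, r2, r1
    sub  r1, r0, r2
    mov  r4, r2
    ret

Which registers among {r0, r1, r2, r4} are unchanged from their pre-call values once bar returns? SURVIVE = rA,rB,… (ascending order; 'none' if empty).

SURVIVE = r0,r1,r2

prologue: push r0 -> mem[0x71]=0xdc, sp=0x71
prologue: push r1 -> mem[0x70]=0xc6, sp=0x70
prologue: push r2 -> mem[0x6f]=0x5d, sp=0x6f
body[0] sub  r1, r3, #52 -> r1=0xc7
body[1] xor  r1, r1, r0 -> r1=0x1b
body[2] sub  r1, r2, #32 -> r1=0x3d
body[3] add  r0, r4, r4 -> r0=0x5e
body[4] add  r2, r2, r3 -> r2=0x58
body[5] add  r2, r2, r1 -> r2=0x95
body[6] sub  r1, r0, r2 -> r1=0xc9
body[7] mov  r4, r2 -> r4=0x95
epilogue: pop r2=0x5d, sp=0x70
epilogue: pop r1=0xc6, sp=0x71
epilogue: pop r0=0xdc, sp=0x72
r0: callee-saved, written=True
r1: callee-saved, written=True
r2: callee-saved, written=True
r4: caller-saved, written=True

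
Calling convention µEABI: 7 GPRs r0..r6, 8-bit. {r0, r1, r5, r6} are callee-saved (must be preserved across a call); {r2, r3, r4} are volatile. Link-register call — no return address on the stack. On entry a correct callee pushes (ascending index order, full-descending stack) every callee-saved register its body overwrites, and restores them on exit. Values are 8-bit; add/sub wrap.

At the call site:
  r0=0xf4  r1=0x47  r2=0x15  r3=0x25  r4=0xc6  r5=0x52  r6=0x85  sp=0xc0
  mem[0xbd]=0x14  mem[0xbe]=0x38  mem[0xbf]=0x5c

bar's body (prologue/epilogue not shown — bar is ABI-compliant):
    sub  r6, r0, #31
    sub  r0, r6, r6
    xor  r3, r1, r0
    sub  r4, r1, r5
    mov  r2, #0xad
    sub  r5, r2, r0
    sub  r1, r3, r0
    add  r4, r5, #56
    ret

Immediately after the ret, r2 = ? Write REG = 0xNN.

REG = 0xad

prologue: push r0 -> mem[0xbf]=0xf4, sp=0xbf
prologue: push r1 -> mem[0xbe]=0x47, sp=0xbe
prologue: push r5 -> mem[0xbd]=0x52, sp=0xbd
prologue: push r6 -> mem[0xbc]=0x85, sp=0xbc
body[0] sub  r6, r0, #31 -> r6=0xd5
body[1] sub  r0, r6, r6 -> r0=0x00
body[2] xor  r3, r1, r0 -> r3=0x47
body[3] sub  r4, r1, r5 -> r4=0xf5
body[4] mov  r2, #0xad -> r2=0xad
body[5] sub  r5, r2, r0 -> r5=0xad
body[6] sub  r1, r3, r0 -> r1=0x47
body[7] add  r4, r5, #56 -> r4=0xe5
epilogue: pop r6=0x85, sp=0xbd
epilogue: pop r5=0x52, sp=0xbe
epilogue: pop r1=0x47, sp=0xbf
epilogue: pop r0=0xf4, sp=0xc0
r2 is caller-saved -> body value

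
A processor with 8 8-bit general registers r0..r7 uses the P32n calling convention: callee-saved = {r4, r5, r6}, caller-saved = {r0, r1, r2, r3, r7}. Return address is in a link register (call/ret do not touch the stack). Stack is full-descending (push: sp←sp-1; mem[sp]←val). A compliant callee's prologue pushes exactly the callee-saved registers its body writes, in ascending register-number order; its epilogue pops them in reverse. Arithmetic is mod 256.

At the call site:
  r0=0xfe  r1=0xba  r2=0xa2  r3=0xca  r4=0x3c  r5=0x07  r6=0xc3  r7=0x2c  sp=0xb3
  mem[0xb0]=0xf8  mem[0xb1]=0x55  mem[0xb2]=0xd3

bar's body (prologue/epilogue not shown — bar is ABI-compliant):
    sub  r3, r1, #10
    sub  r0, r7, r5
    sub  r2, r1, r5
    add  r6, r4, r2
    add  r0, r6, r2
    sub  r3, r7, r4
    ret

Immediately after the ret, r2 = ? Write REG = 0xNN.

REG = 0xb3

prologue: push r6 -> mem[0xb2]=0xc3, sp=0xb2
body[0] sub  r3, r1, #10 -> r3=0xb0
body[1] sub  r0, r7, r5 -> r0=0x25
body[2] sub  r2, r1, r5 -> r2=0xb3
body[3] add  r6, r4, r2 -> r6=0xef
body[4] add  r0, r6, r2 -> r0=0xa2
body[5] sub  r3, r7, r4 -> r3=0xf0
epilogue: pop r6=0xc3, sp=0xb3
r2 is caller-saved -> body value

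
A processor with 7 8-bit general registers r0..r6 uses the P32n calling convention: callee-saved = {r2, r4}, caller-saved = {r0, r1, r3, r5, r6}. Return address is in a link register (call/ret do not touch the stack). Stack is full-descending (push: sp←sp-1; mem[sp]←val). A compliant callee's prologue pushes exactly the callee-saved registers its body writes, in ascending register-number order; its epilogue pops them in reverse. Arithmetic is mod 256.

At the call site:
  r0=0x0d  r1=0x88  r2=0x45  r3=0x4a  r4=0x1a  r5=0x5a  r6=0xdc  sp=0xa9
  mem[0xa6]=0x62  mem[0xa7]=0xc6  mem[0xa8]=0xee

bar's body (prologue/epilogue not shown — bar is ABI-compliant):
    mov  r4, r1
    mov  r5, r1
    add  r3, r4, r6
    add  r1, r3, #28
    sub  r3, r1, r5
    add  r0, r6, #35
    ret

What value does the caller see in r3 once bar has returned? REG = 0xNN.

prologue: push r4 → mem[0xa8]=0x1a, sp=0xa8
body[0] mov  r4, r1 → r4=0x88
body[1] mov  r5, r1 → r5=0x88
body[2] add  r3, r4, r6 → r3=0x64
body[3] add  r1, r3, #28 → r1=0x80
body[4] sub  r3, r1, r5 → r3=0xf8
body[5] add  r0, r6, #35 → r0=0xff
epilogue: pop r4=0x1a, sp=0xa9
r3 is caller-saved → body value

REG = 0xf8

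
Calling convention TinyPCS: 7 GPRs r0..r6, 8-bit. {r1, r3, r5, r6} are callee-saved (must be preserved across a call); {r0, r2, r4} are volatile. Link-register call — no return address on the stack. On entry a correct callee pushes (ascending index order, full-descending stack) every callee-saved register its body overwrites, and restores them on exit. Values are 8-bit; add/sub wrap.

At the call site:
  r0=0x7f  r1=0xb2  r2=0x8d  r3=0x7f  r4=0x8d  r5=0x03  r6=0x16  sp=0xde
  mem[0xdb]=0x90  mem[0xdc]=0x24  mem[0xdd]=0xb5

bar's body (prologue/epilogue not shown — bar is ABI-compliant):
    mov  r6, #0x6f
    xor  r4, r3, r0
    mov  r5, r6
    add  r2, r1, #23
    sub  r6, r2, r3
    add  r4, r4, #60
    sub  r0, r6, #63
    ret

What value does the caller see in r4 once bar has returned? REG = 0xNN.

prologue: push r5 -> mem[0xdd]=0x03, sp=0xdd
prologue: push r6 -> mem[0xdc]=0x16, sp=0xdc
body[0] mov  r6, #0x6f -> r6=0x6f
body[1] xor  r4, r3, r0 -> r4=0x00
body[2] mov  r5, r6 -> r5=0x6f
body[3] add  r2, r1, #23 -> r2=0xc9
body[4] sub  r6, r2, r3 -> r6=0x4a
body[5] add  r4, r4, #60 -> r4=0x3c
body[6] sub  r0, r6, #63 -> r0=0x0b
epilogue: pop r6=0x16, sp=0xdd
epilogue: pop r5=0x03, sp=0xde
r4 is caller-saved -> body value

REG = 0x3c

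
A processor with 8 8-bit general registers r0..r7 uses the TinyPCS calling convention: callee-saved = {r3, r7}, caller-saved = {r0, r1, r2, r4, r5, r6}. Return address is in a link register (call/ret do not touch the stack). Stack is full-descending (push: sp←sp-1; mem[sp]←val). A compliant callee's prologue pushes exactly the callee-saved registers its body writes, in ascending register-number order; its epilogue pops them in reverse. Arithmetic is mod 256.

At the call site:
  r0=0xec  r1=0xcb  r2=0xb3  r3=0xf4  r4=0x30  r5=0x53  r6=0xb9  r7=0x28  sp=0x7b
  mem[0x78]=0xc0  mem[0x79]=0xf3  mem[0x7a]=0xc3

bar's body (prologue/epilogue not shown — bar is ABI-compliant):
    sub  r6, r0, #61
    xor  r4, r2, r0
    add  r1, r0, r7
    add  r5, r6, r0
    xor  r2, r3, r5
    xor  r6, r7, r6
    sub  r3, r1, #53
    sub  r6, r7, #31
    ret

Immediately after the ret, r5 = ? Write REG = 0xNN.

prologue: push r3 -> mem[0x7a]=0xf4, sp=0x7a
body[0] sub  r6, r0, #61 -> r6=0xaf
body[1] xor  r4, r2, r0 -> r4=0x5f
body[2] add  r1, r0, r7 -> r1=0x14
body[3] add  r5, r6, r0 -> r5=0x9b
body[4] xor  r2, r3, r5 -> r2=0x6f
body[5] xor  r6, r7, r6 -> r6=0x87
body[6] sub  r3, r1, #53 -> r3=0xdf
body[7] sub  r6, r7, #31 -> r6=0x09
epilogue: pop r3=0xf4, sp=0x7b
r5 is caller-saved -> body value

REG = 0x9b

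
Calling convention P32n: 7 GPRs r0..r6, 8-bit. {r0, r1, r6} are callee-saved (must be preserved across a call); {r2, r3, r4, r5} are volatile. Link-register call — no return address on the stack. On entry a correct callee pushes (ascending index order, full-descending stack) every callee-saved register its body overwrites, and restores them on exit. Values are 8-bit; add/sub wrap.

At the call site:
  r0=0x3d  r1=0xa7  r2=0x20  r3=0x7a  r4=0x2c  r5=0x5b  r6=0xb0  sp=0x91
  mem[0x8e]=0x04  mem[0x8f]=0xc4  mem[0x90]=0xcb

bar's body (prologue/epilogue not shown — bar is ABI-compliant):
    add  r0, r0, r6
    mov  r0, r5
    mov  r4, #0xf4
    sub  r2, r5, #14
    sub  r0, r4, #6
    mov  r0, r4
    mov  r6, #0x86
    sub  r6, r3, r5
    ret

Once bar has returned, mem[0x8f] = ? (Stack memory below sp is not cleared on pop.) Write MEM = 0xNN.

MEM = 0xb0

prologue: push r0 → mem[0x90]=0x3d, sp=0x90
prologue: push r6 → mem[0x8f]=0xb0, sp=0x8f
body[0] add  r0, r0, r6 → r0=0xed
body[1] mov  r0, r5 → r0=0x5b
body[2] mov  r4, #0xf4 → r4=0xf4
body[3] sub  r2, r5, #14 → r2=0x4d
body[4] sub  r0, r4, #6 → r0=0xee
body[5] mov  r0, r4 → r0=0xf4
body[6] mov  r6, #0x86 → r6=0x86
body[7] sub  r6, r3, r5 → r6=0x1f
epilogue: pop r6=0xb0, sp=0x90
epilogue: pop r0=0x3d, sp=0x91
prologue pushed ['r0', 'r6'] at ['0x90', '0x8f']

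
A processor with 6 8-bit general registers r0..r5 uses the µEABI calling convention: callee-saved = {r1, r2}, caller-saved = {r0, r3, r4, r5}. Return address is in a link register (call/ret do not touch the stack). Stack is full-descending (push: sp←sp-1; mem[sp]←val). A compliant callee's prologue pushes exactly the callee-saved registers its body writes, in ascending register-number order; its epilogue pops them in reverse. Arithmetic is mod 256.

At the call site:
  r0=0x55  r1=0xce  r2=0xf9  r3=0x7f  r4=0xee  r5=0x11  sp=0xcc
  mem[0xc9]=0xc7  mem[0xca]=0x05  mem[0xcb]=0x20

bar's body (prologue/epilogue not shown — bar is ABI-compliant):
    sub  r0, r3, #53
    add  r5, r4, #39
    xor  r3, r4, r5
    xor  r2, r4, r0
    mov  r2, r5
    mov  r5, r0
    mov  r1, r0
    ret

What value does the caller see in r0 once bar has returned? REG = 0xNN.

REG = 0x4a

prologue: push r1 -> mem[0xcb]=0xce, sp=0xcb
prologue: push r2 -> mem[0xca]=0xf9, sp=0xca
body[0] sub  r0, r3, #53 -> r0=0x4a
body[1] add  r5, r4, #39 -> r5=0x15
body[2] xor  r3, r4, r5 -> r3=0xfb
body[3] xor  r2, r4, r0 -> r2=0xa4
body[4] mov  r2, r5 -> r2=0x15
body[5] mov  r5, r0 -> r5=0x4a
body[6] mov  r1, r0 -> r1=0x4a
epilogue: pop r2=0xf9, sp=0xcb
epilogue: pop r1=0xce, sp=0xcc
r0 is caller-saved -> body value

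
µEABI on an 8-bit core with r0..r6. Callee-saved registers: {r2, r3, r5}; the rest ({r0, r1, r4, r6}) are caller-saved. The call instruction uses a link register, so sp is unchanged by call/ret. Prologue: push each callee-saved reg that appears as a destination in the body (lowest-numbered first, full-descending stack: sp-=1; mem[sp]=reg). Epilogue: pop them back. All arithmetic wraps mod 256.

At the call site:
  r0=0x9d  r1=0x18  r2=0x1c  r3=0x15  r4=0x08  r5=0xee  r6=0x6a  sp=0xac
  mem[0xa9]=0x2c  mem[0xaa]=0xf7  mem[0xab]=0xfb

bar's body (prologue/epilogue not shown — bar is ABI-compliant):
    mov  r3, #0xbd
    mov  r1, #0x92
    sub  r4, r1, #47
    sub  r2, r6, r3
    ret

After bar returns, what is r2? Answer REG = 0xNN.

REG = 0x1c

prologue: push r2 -> mem[0xab]=0x1c, sp=0xab
prologue: push r3 -> mem[0xaa]=0x15, sp=0xaa
body[0] mov  r3, #0xbd -> r3=0xbd
body[1] mov  r1, #0x92 -> r1=0x92
body[2] sub  r4, r1, #47 -> r4=0x63
body[3] sub  r2, r6, r3 -> r2=0xad
epilogue: pop r3=0x15, sp=0xab
epilogue: pop r2=0x1c, sp=0xac
r2 is callee-saved -> restored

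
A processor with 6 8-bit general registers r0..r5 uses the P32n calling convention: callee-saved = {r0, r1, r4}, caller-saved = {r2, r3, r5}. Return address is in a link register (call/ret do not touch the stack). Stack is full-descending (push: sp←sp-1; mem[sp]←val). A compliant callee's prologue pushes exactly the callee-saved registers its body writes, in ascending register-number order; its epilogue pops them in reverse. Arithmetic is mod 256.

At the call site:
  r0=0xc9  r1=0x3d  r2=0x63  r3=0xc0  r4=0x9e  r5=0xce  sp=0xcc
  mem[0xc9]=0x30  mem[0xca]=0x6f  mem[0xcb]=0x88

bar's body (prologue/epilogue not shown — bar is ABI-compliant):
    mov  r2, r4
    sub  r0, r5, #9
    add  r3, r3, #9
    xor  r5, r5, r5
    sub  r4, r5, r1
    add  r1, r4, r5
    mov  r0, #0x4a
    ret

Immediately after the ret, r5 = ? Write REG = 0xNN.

REG = 0x00

prologue: push r0 → mem[0xcb]=0xc9, sp=0xcb
prologue: push r1 → mem[0xca]=0x3d, sp=0xca
prologue: push r4 → mem[0xc9]=0x9e, sp=0xc9
body[0] mov  r2, r4 → r2=0x9e
body[1] sub  r0, r5, #9 → r0=0xc5
body[2] add  r3, r3, #9 → r3=0xc9
body[3] xor  r5, r5, r5 → r5=0x00
body[4] sub  r4, r5, r1 → r4=0xc3
body[5] add  r1, r4, r5 → r1=0xc3
body[6] mov  r0, #0x4a → r0=0x4a
epilogue: pop r4=0x9e, sp=0xca
epilogue: pop r1=0x3d, sp=0xcb
epilogue: pop r0=0xc9, sp=0xcc
r5 is caller-saved → body value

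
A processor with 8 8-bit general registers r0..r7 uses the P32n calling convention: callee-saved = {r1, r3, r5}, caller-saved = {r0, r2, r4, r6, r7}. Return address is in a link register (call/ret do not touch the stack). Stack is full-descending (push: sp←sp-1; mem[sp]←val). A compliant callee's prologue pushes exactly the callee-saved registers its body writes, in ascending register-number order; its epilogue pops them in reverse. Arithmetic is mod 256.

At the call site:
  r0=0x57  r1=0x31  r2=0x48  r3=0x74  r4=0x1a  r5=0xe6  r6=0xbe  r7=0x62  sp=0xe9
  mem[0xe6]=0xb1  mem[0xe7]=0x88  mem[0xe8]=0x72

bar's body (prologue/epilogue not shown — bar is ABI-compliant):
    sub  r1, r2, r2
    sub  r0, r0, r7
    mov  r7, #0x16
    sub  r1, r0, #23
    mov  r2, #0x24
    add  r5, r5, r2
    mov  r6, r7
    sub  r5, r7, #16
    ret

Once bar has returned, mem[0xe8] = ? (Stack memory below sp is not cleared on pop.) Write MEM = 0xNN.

prologue: push r1 → mem[0xe8]=0x31, sp=0xe8
prologue: push r5 → mem[0xe7]=0xe6, sp=0xe7
body[0] sub  r1, r2, r2 → r1=0x00
body[1] sub  r0, r0, r7 → r0=0xf5
body[2] mov  r7, #0x16 → r7=0x16
body[3] sub  r1, r0, #23 → r1=0xde
body[4] mov  r2, #0x24 → r2=0x24
body[5] add  r5, r5, r2 → r5=0x0a
body[6] mov  r6, r7 → r6=0x16
body[7] sub  r5, r7, #16 → r5=0x06
epilogue: pop r5=0xe6, sp=0xe8
epilogue: pop r1=0x31, sp=0xe9
prologue pushed ['r1', 'r5'] at ['0xe8', '0xe7']

MEM = 0x31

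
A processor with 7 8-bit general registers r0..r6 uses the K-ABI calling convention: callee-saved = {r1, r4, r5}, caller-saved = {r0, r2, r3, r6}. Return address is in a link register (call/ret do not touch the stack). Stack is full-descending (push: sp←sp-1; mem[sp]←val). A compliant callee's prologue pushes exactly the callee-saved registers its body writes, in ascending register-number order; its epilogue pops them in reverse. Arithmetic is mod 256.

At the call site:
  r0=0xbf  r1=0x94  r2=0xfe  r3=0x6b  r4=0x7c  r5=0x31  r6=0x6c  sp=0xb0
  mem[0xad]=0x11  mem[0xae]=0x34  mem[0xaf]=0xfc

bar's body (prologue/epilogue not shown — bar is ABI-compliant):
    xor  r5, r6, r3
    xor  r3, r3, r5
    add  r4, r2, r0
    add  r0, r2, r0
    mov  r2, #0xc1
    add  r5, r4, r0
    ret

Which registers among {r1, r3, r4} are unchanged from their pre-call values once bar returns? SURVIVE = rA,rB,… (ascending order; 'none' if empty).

SURVIVE = r1,r4

prologue: push r4 → mem[0xaf]=0x7c, sp=0xaf
prologue: push r5 → mem[0xae]=0x31, sp=0xae
body[0] xor  r5, r6, r3 → r5=0x07
body[1] xor  r3, r3, r5 → r3=0x6c
body[2] add  r4, r2, r0 → r4=0xbd
body[3] add  r0, r2, r0 → r0=0xbd
body[4] mov  r2, #0xc1 → r2=0xc1
body[5] add  r5, r4, r0 → r5=0x7a
epilogue: pop r5=0x31, sp=0xaf
epilogue: pop r4=0x7c, sp=0xb0
r1: callee-saved, written=False
r3: caller-saved, written=True
r4: callee-saved, written=True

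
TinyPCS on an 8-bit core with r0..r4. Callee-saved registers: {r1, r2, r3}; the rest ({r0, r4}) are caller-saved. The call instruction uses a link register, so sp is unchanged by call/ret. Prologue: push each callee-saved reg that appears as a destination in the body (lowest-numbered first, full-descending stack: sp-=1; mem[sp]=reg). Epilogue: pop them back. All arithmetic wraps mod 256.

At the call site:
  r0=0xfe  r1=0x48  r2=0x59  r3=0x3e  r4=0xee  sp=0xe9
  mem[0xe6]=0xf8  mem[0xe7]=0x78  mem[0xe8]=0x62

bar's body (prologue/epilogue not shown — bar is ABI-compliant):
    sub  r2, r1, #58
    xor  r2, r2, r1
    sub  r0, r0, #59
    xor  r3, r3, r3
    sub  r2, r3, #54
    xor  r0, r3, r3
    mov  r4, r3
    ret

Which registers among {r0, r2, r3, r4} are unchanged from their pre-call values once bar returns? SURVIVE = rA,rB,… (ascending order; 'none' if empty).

prologue: push r2 → mem[0xe8]=0x59, sp=0xe8
prologue: push r3 → mem[0xe7]=0x3e, sp=0xe7
body[0] sub  r2, r1, #58 → r2=0x0e
body[1] xor  r2, r2, r1 → r2=0x46
body[2] sub  r0, r0, #59 → r0=0xc3
body[3] xor  r3, r3, r3 → r3=0x00
body[4] sub  r2, r3, #54 → r2=0xca
body[5] xor  r0, r3, r3 → r0=0x00
body[6] mov  r4, r3 → r4=0x00
epilogue: pop r3=0x3e, sp=0xe8
epilogue: pop r2=0x59, sp=0xe9
r0: caller-saved, written=True
r2: callee-saved, written=True
r3: callee-saved, written=True
r4: caller-saved, written=True

SURVIVE = r2,r3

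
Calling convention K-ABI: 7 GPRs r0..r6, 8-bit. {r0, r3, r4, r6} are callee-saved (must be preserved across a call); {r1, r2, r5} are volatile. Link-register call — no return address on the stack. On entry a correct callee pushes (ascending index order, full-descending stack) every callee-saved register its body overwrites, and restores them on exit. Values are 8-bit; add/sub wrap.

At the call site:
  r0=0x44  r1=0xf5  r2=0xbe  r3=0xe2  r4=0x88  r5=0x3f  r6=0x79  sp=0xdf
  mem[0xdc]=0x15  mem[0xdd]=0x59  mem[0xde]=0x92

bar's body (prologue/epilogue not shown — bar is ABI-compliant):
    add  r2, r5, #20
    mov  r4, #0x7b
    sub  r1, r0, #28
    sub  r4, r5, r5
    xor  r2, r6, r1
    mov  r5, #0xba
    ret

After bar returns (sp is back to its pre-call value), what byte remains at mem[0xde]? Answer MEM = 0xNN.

MEM = 0x88

prologue: push r4 -> mem[0xde]=0x88, sp=0xde
body[0] add  r2, r5, #20 -> r2=0x53
body[1] mov  r4, #0x7b -> r4=0x7b
body[2] sub  r1, r0, #28 -> r1=0x28
body[3] sub  r4, r5, r5 -> r4=0x00
body[4] xor  r2, r6, r1 -> r2=0x51
body[5] mov  r5, #0xba -> r5=0xba
epilogue: pop r4=0x88, sp=0xdf
prologue pushed ['r4'] at ['0xde']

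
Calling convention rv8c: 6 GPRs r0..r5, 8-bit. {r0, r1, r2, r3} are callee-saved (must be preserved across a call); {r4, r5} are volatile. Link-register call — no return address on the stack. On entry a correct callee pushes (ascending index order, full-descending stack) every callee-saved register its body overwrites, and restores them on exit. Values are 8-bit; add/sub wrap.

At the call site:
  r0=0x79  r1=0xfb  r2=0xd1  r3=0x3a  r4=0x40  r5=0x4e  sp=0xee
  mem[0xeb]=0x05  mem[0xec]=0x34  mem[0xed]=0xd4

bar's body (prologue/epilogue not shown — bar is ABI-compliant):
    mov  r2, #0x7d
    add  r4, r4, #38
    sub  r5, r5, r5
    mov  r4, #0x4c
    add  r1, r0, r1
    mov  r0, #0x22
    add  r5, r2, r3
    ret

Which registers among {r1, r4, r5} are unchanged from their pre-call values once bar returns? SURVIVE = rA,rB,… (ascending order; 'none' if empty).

prologue: push r0 → mem[0xed]=0x79, sp=0xed
prologue: push r1 → mem[0xec]=0xfb, sp=0xec
prologue: push r2 → mem[0xeb]=0xd1, sp=0xeb
body[0] mov  r2, #0x7d → r2=0x7d
body[1] add  r4, r4, #38 → r4=0x66
body[2] sub  r5, r5, r5 → r5=0x00
body[3] mov  r4, #0x4c → r4=0x4c
body[4] add  r1, r0, r1 → r1=0x74
body[5] mov  r0, #0x22 → r0=0x22
body[6] add  r5, r2, r3 → r5=0xb7
epilogue: pop r2=0xd1, sp=0xec
epilogue: pop r1=0xfb, sp=0xed
epilogue: pop r0=0x79, sp=0xee
r1: callee-saved, written=True
r4: caller-saved, written=True
r5: caller-saved, written=True

SURVIVE = r1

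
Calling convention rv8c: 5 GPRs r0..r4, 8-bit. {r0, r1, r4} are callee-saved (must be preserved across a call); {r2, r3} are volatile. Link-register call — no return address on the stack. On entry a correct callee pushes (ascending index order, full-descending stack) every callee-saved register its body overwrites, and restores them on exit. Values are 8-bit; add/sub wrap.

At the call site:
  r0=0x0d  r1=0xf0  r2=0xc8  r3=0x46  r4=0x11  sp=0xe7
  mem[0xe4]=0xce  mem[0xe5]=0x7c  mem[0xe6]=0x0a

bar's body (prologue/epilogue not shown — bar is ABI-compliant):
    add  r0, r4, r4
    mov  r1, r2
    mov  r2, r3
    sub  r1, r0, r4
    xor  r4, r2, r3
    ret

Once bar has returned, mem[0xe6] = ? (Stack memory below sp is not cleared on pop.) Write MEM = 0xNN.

MEM = 0x0d

prologue: push r0 → mem[0xe6]=0x0d, sp=0xe6
prologue: push r1 → mem[0xe5]=0xf0, sp=0xe5
prologue: push r4 → mem[0xe4]=0x11, sp=0xe4
body[0] add  r0, r4, r4 → r0=0x22
body[1] mov  r1, r2 → r1=0xc8
body[2] mov  r2, r3 → r2=0x46
body[3] sub  r1, r0, r4 → r1=0x11
body[4] xor  r4, r2, r3 → r4=0x00
epilogue: pop r4=0x11, sp=0xe5
epilogue: pop r1=0xf0, sp=0xe6
epilogue: pop r0=0x0d, sp=0xe7
prologue pushed ['r0', 'r1', 'r4'] at ['0xe6', '0xe5', '0xe4']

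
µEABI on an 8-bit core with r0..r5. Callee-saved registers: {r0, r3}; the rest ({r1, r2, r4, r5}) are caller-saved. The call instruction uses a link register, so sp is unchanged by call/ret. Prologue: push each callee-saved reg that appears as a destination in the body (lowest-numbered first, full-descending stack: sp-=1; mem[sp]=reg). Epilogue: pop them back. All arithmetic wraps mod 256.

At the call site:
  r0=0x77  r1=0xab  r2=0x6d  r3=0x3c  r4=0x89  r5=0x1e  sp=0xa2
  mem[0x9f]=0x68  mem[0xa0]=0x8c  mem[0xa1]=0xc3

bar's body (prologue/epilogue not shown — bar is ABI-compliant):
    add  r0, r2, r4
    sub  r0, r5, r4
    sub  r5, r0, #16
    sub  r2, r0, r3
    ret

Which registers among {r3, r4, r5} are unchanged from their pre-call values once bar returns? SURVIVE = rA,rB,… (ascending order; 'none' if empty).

SURVIVE = r3,r4

prologue: push r0 → mem[0xa1]=0x77, sp=0xa1
body[0] add  r0, r2, r4 → r0=0xf6
body[1] sub  r0, r5, r4 → r0=0x95
body[2] sub  r5, r0, #16 → r5=0x85
body[3] sub  r2, r0, r3 → r2=0x59
epilogue: pop r0=0x77, sp=0xa2
r3: callee-saved, written=False
r4: caller-saved, written=False
r5: caller-saved, written=True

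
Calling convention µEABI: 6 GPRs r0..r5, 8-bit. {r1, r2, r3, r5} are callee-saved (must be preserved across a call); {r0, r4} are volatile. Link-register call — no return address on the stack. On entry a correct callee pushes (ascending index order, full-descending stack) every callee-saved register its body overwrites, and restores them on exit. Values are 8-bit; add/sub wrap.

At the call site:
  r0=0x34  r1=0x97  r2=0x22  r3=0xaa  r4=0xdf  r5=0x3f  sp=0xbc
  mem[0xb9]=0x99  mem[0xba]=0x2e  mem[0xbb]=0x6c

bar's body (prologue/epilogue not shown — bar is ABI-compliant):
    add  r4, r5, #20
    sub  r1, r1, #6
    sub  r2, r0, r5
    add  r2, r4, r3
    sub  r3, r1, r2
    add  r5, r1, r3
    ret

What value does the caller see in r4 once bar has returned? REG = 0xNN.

REG = 0x53

prologue: push r1 → mem[0xbb]=0x97, sp=0xbb
prologue: push r2 → mem[0xba]=0x22, sp=0xba
prologue: push r3 → mem[0xb9]=0xaa, sp=0xb9
prologue: push r5 → mem[0xb8]=0x3f, sp=0xb8
body[0] add  r4, r5, #20 → r4=0x53
body[1] sub  r1, r1, #6 → r1=0x91
body[2] sub  r2, r0, r5 → r2=0xf5
body[3] add  r2, r4, r3 → r2=0xfd
body[4] sub  r3, r1, r2 → r3=0x94
body[5] add  r5, r1, r3 → r5=0x25
epilogue: pop r5=0x3f, sp=0xb9
epilogue: pop r3=0xaa, sp=0xba
epilogue: pop r2=0x22, sp=0xbb
epilogue: pop r1=0x97, sp=0xbc
r4 is caller-saved → body value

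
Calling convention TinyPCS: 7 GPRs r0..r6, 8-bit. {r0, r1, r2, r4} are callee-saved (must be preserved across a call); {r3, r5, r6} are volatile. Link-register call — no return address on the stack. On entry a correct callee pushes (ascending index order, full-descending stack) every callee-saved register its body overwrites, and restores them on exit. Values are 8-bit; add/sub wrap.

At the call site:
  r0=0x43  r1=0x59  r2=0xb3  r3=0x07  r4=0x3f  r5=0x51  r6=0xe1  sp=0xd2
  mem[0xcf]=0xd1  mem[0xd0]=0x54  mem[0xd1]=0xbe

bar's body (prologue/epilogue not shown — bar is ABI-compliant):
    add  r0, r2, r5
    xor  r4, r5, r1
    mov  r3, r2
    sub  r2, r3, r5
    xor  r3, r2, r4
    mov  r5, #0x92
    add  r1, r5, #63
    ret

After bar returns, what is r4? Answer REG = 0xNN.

prologue: push r0 → mem[0xd1]=0x43, sp=0xd1
prologue: push r1 → mem[0xd0]=0x59, sp=0xd0
prologue: push r2 → mem[0xcf]=0xb3, sp=0xcf
prologue: push r4 → mem[0xce]=0x3f, sp=0xce
body[0] add  r0, r2, r5 → r0=0x04
body[1] xor  r4, r5, r1 → r4=0x08
body[2] mov  r3, r2 → r3=0xb3
body[3] sub  r2, r3, r5 → r2=0x62
body[4] xor  r3, r2, r4 → r3=0x6a
body[5] mov  r5, #0x92 → r5=0x92
body[6] add  r1, r5, #63 → r1=0xd1
epilogue: pop r4=0x3f, sp=0xcf
epilogue: pop r2=0xb3, sp=0xd0
epilogue: pop r1=0x59, sp=0xd1
epilogue: pop r0=0x43, sp=0xd2
r4 is callee-saved → restored

REG = 0x3f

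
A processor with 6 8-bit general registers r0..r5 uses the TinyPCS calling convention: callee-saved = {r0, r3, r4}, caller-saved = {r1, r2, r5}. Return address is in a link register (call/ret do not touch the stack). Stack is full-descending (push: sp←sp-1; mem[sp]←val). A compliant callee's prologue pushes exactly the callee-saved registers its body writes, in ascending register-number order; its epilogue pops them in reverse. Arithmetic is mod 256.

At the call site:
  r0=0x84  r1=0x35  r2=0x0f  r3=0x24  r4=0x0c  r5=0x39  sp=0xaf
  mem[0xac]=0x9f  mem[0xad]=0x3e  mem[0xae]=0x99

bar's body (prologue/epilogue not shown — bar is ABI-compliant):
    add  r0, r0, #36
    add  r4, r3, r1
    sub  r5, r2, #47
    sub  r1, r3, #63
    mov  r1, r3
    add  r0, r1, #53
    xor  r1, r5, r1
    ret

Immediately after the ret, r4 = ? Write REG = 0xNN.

prologue: push r0 -> mem[0xae]=0x84, sp=0xae
prologue: push r4 -> mem[0xad]=0x0c, sp=0xad
body[0] add  r0, r0, #36 -> r0=0xa8
body[1] add  r4, r3, r1 -> r4=0x59
body[2] sub  r5, r2, #47 -> r5=0xe0
body[3] sub  r1, r3, #63 -> r1=0xe5
body[4] mov  r1, r3 -> r1=0x24
body[5] add  r0, r1, #53 -> r0=0x59
body[6] xor  r1, r5, r1 -> r1=0xc4
epilogue: pop r4=0x0c, sp=0xae
epilogue: pop r0=0x84, sp=0xaf
r4 is callee-saved -> restored

REG = 0x0c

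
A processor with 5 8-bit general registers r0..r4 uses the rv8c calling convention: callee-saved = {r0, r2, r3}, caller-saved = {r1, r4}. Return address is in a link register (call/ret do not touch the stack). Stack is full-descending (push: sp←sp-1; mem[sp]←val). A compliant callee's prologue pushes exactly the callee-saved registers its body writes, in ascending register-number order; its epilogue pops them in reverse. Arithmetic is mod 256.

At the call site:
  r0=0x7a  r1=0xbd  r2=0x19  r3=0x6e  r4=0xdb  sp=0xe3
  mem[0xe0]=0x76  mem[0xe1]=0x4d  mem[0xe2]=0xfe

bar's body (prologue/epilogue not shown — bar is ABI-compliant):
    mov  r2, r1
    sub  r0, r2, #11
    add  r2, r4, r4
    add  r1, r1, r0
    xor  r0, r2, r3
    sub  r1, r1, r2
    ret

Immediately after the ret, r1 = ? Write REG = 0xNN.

REG = 0xb9

prologue: push r0 → mem[0xe2]=0x7a, sp=0xe2
prologue: push r2 → mem[0xe1]=0x19, sp=0xe1
body[0] mov  r2, r1 → r2=0xbd
body[1] sub  r0, r2, #11 → r0=0xb2
body[2] add  r2, r4, r4 → r2=0xb6
body[3] add  r1, r1, r0 → r1=0x6f
body[4] xor  r0, r2, r3 → r0=0xd8
body[5] sub  r1, r1, r2 → r1=0xb9
epilogue: pop r2=0x19, sp=0xe2
epilogue: pop r0=0x7a, sp=0xe3
r1 is caller-saved → body value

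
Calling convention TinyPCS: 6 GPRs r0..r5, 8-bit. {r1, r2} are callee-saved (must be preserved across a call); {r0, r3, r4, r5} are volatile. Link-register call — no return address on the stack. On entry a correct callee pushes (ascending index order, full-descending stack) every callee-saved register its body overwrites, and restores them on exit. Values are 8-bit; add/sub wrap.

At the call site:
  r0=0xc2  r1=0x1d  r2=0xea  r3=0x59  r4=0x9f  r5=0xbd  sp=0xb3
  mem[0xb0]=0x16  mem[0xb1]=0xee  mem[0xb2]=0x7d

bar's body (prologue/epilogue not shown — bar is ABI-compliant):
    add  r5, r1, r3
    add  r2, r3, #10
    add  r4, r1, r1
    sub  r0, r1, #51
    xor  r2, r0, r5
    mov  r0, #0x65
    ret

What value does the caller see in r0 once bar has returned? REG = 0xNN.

prologue: push r2 → mem[0xb2]=0xea, sp=0xb2
body[0] add  r5, r1, r3 → r5=0x76
body[1] add  r2, r3, #10 → r2=0x63
body[2] add  r4, r1, r1 → r4=0x3a
body[3] sub  r0, r1, #51 → r0=0xea
body[4] xor  r2, r0, r5 → r2=0x9c
body[5] mov  r0, #0x65 → r0=0x65
epilogue: pop r2=0xea, sp=0xb3
r0 is caller-saved → body value

REG = 0x65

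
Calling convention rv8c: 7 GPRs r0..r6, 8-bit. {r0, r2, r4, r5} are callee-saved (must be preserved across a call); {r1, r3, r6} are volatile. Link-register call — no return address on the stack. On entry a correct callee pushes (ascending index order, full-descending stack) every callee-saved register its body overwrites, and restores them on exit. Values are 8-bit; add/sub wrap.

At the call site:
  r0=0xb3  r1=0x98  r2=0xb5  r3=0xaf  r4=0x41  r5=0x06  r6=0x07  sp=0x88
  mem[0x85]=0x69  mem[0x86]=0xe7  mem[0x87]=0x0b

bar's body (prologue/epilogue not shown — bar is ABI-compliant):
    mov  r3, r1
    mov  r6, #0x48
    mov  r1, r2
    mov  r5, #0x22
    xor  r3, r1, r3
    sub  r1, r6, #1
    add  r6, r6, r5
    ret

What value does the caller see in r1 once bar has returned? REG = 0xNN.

prologue: push r5 -> mem[0x87]=0x06, sp=0x87
body[0] mov  r3, r1 -> r3=0x98
body[1] mov  r6, #0x48 -> r6=0x48
body[2] mov  r1, r2 -> r1=0xb5
body[3] mov  r5, #0x22 -> r5=0x22
body[4] xor  r3, r1, r3 -> r3=0x2d
body[5] sub  r1, r6, #1 -> r1=0x47
body[6] add  r6, r6, r5 -> r6=0x6a
epilogue: pop r5=0x06, sp=0x88
r1 is caller-saved -> body value

REG = 0x47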